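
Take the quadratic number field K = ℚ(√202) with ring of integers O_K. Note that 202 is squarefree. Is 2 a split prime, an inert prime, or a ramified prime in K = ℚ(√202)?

d = 202 ≡ 2 (mod 4), so O_K = ℤ[√202] and disc(K) = 4d = 808.
Ramification test: 2 | 808. The prime 2 ramifies in K.

ramified — (2) = 𝔭²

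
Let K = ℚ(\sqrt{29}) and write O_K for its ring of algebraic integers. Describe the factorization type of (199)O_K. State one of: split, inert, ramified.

29 mod 4 = 1, hence disc K = 29 and O_K = ℤ[(1+√29)/2].
199 ∤ 29, so 199 is unramified.
Legendre symbol by Euler's criterion: (29/199) ≡ 29^99 ≡ 1 (mod 199), i.e. (29/199) = 1.
(29/199) = 1, so 199 splits.

199 splits in O_K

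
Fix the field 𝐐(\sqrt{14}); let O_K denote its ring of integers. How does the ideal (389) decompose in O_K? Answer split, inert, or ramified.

p is inert

14 mod 4 = 2, hence disc K = 4·14 = 56 and O_K = ℤ[√14].
disc(K) = 56 is not divisible by 389; 389 is unramified.
Compute (14/389) via Euler: 14^((389-1)/2) mod 389 = 388, so (14/389) = -1.
Legendre symbol -1 ⇒ 389 is inert.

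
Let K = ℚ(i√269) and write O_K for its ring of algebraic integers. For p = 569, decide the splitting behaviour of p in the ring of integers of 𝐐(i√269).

Since -269 ≢ 1 mod 4, the ring of integers is ℤ[√-269] with discriminant 4·(-269) = -1076.
disc(K) = -1076 is not divisible by 569; 569 is unramified.
Legendre symbol by Euler's criterion: (-269/569) ≡ (-269)^284 ≡ 568 (mod 569), i.e. (-269/569) = -1.
d is a non-residue mod p, hence 569 remains inert in O_K.

inert — (569) stays prime in O_K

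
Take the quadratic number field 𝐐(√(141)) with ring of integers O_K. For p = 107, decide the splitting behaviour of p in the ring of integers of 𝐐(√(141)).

d = 141 ≡ 1 (mod 4), so O_K = ℤ[(1+√141)/2] and disc(K) = d = 141.
107 ∤ 141, so 107 is unramified.
Legendre symbol by Euler's criterion: (141/107) ≡ 141^53 ≡ 1 (mod 107), i.e. (141/107) = 1.
d is a quadratic residue mod p, hence 107 splits in O_K.

p splits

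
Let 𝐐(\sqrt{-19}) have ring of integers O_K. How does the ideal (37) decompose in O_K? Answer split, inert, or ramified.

37 remains inert

-19 mod 4 = 1, hence disc K = -19 and O_K = ℤ[(1+√-19)/2].
disc(K) = -19 is not divisible by 37; 37 is unramified.
Compute (-19/37) via Euler: 18^((37-1)/2) mod 37 = 36, so (-19/37) = -1.
d is a non-residue mod p, hence 37 remains inert in O_K.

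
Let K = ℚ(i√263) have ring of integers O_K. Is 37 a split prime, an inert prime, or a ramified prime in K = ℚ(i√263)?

-263 mod 4 = 1, hence disc K = -263 and O_K = ℤ[(1+√-263)/2].
Since gcd(37, -263) = 1 the prime 37 does not ramify.
Compute (-263/37) via Euler: 33^((37-1)/2) mod 37 = 1, so (-263/37) = 1.
(-263/37) = 1, so 37 splits.

splits completely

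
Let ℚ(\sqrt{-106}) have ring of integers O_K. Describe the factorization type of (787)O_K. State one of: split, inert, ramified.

inert — (787) stays prime in O_K

d = -106 ≡ 2 (mod 4), so O_K = ℤ[√-106] and disc(K) = 4d = -424.
disc(K) = -424 is not divisible by 787; 787 is unramified.
Compute (-106/787) via Euler: 681^((787-1)/2) mod 787 = 786, so (-106/787) = -1.
d is a non-residue mod p, hence 787 remains inert in O_K.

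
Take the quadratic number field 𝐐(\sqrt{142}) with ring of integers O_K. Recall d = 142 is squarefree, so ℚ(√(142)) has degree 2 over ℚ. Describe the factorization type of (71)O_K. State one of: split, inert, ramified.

d = 142 ≡ 2 (mod 4), so O_K = ℤ[√142] and disc(K) = 4d = 568.
71 divides disc(K) = 568, so 71 ramifies.

71 is ramified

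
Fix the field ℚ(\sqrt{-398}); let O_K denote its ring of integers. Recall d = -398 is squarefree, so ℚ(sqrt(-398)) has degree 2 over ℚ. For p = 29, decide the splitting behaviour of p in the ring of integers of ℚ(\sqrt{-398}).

Since -398 ≢ 1 mod 4, the ring of integers is ℤ[√-398] with discriminant 4·(-398) = -1592.
disc(K) = -1592 is not divisible by 29; 29 is unramified.
Compute (-398/29) via Euler: 8^((29-1)/2) mod 29 = 28, so (-398/29) = -1.
d is a non-residue mod p, hence 29 remains inert in O_K.

p is inert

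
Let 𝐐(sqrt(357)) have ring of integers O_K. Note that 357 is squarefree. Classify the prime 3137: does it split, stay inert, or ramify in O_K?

inert

d = 357 ≡ 1 (mod 4), so O_K = ℤ[(1+√357)/2] and disc(K) = d = 357.
Since gcd(3137, 357) = 1 the prime 3137 does not ramify.
Legendre symbol by Euler's criterion: (357/3137) ≡ 357^1568 ≡ 3136 (mod 3137), i.e. (357/3137) = -1.
d is a non-residue mod p, hence 3137 remains inert in O_K.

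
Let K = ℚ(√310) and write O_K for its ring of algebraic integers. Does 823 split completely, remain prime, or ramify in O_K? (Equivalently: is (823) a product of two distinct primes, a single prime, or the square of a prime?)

823 remains inert

310 mod 4 = 2, hence disc K = 4·310 = 1240 and O_K = ℤ[√310].
disc(K) = 1240 is not divisible by 823; 823 is unramified.
Legendre symbol by Euler's criterion: (310/823) ≡ 310^411 ≡ 822 (mod 823), i.e. (310/823) = -1.
d is a non-residue mod p, hence 823 remains inert in O_K.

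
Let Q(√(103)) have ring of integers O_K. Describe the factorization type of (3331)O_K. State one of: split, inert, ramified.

splits completely

d = 103 ≡ 3 (mod 4), so O_K = ℤ[√103] and disc(K) = 4d = 412.
3331 ∤ 412, so 3331 is unramified.
Compute (103/3331) via Euler: 103^((3331-1)/2) mod 3331 = 1, so (103/3331) = 1.
d is a quadratic residue mod p, hence 3331 splits in O_K.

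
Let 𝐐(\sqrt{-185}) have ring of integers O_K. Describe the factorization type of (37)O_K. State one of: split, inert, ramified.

Since -185 ≢ 1 mod 4, the ring of integers is ℤ[√-185] with discriminant 4·(-185) = -740.
37 divides disc(K) = -740, so 37 ramifies.

ramified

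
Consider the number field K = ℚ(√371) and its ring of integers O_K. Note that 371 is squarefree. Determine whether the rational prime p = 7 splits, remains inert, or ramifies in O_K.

7 is ramified

371 mod 4 = 3, hence disc K = 4·371 = 1484 and O_K = ℤ[√371].
disc(K) = 1484 = 7·212, so p = 7 is ramified.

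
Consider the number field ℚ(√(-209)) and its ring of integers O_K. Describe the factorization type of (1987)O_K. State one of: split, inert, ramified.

split — (1987) = 𝔭₁𝔭₂ with 𝔭₁ ≠ 𝔭₂

Since -209 ≢ 1 mod 4, the ring of integers is ℤ[√-209] with discriminant 4·(-209) = -836.
Since gcd(1987, -836) = 1 the prime 1987 does not ramify.
(-209/1987) = 1778^993 mod 1987 = 1, giving Legendre symbol 1.
d is a quadratic residue mod p, hence 1987 splits in O_K.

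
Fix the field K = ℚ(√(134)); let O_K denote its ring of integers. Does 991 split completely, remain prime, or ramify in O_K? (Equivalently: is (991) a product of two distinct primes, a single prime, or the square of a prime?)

d = 134 ≡ 2 (mod 4), so O_K = ℤ[√134] and disc(K) = 4d = 536.
Since gcd(991, 536) = 1 the prime 991 does not ramify.
Compute (134/991) via Euler: 134^((991-1)/2) mod 991 = 1, so (134/991) = 1.
d is a quadratic residue mod p, hence 991 splits in O_K.

p splits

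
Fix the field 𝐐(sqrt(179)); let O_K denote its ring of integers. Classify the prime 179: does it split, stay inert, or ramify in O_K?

d = 179 ≡ 3 (mod 4), so O_K = ℤ[√179] and disc(K) = 4d = 716.
Ramification test: 179 | 716. The prime 179 ramifies in K.

ramified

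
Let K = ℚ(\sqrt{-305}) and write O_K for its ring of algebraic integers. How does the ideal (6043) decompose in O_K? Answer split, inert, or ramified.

-305 mod 4 = 3, hence disc K = 4·(-305) = -1220 and O_K = ℤ[√-305].
disc(K) = -1220 is not divisible by 6043; 6043 is unramified.
Legendre symbol by Euler's criterion: (-305/6043) ≡ (-305)^3021 ≡ 1 (mod 6043), i.e. (-305/6043) = 1.
Legendre symbol 1 ⇒ 6043 is split.

split — (6043) = 𝔭₁𝔭₂ with 𝔭₁ ≠ 𝔭₂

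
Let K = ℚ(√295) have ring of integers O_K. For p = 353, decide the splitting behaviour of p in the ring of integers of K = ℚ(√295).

295 mod 4 = 3, hence disc K = 4·295 = 1180 and O_K = ℤ[√295].
disc(K) = 1180 is not divisible by 353; 353 is unramified.
Legendre symbol by Euler's criterion: (295/353) ≡ 295^176 ≡ 1 (mod 353), i.e. (295/353) = 1.
(295/353) = 1, so 353 splits.

split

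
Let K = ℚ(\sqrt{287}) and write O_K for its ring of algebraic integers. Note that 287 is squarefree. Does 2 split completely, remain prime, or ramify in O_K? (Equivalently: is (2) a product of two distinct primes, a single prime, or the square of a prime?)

p ramifies

d = 287 ≡ 3 (mod 4), so O_K = ℤ[√287] and disc(K) = 4d = 1148.
2 divides disc(K) = 1148, so 2 ramifies.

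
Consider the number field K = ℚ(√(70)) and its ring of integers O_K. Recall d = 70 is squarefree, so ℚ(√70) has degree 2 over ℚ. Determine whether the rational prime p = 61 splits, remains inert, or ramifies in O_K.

d = 70 ≡ 2 (mod 4), so O_K = ℤ[√70] and disc(K) = 4d = 280.
disc(K) = 280 is not divisible by 61; 61 is unramified.
Legendre symbol by Euler's criterion: (70/61) ≡ 70^30 ≡ 1 (mod 61), i.e. (70/61) = 1.
(70/61) = 1, so 61 splits.

splits completely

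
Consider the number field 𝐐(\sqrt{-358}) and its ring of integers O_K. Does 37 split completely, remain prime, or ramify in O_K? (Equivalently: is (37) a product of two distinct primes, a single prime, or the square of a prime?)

-358 mod 4 = 2, hence disc K = 4·(-358) = -1432 and O_K = ℤ[√-358].
Since gcd(37, -1432) = 1 the prime 37 does not ramify.
(-358/37) = 12^18 mod 37 = 1, giving Legendre symbol 1.
d is a quadratic residue mod p, hence 37 splits in O_K.

p splits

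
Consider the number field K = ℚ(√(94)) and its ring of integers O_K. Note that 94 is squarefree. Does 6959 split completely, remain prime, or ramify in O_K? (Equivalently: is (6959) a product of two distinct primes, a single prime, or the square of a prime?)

d = 94 ≡ 2 (mod 4), so O_K = ℤ[√94] and disc(K) = 4d = 376.
6959 ∤ 376, so 6959 is unramified.
(94/6959) = 94^3479 mod 6959 = 6958, giving Legendre symbol -1.
Legendre symbol -1 ⇒ 6959 is inert.

p is inert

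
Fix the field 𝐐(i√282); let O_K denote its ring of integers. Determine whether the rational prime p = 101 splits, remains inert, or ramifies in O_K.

d = -282 ≡ 2 (mod 4), so O_K = ℤ[√-282] and disc(K) = 4d = -1128.
disc(K) = -1128 is not divisible by 101; 101 is unramified.
Compute (-282/101) via Euler: 21^((101-1)/2) mod 101 = 1, so (-282/101) = 1.
(-282/101) = 1, so 101 splits.

p splits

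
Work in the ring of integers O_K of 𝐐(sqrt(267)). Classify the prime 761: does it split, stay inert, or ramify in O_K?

p is inert

d = 267 ≡ 3 (mod 4), so O_K = ℤ[√267] and disc(K) = 4d = 1068.
Since gcd(761, 1068) = 1 the prime 761 does not ramify.
Legendre symbol by Euler's criterion: (267/761) ≡ 267^380 ≡ 760 (mod 761), i.e. (267/761) = -1.
d is a non-residue mod p, hence 761 remains inert in O_K.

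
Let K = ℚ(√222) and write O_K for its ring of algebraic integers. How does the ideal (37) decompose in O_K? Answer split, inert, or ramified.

Since 222 ≢ 1 mod 4, the ring of integers is ℤ[√222] with discriminant 4·222 = 888.
37 divides disc(K) = 888, so 37 ramifies.

p ramifies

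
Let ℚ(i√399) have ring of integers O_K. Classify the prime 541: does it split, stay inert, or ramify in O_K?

-399 mod 4 = 1, hence disc K = -399 and O_K = ℤ[(1+√-399)/2].
disc(K) = -399 is not divisible by 541; 541 is unramified.
Legendre symbol by Euler's criterion: (-399/541) ≡ (-399)^270 ≡ 1 (mod 541), i.e. (-399/541) = 1.
d is a quadratic residue mod p, hence 541 splits in O_K.

p splits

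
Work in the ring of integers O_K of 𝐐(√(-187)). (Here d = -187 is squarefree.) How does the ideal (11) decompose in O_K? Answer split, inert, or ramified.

d = -187 ≡ 1 (mod 4), so O_K = ℤ[(1+√-187)/2] and disc(K) = d = -187.
Ramification test: 11 | -187. The prime 11 ramifies in K.

ramified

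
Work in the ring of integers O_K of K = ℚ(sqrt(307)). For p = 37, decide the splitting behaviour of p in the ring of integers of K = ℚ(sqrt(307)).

split — (37) = 𝔭₁𝔭₂ with 𝔭₁ ≠ 𝔭₂

d = 307 ≡ 3 (mod 4), so O_K = ℤ[√307] and disc(K) = 4d = 1228.
Since gcd(37, 1228) = 1 the prime 37 does not ramify.
(307/37) = 11^18 mod 37 = 1, giving Legendre symbol 1.
Legendre symbol 1 ⇒ 37 is split.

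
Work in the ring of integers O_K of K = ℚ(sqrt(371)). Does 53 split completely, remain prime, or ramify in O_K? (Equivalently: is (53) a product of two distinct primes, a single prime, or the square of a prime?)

d = 371 ≡ 3 (mod 4), so O_K = ℤ[√371] and disc(K) = 4d = 1484.
disc(K) = 1484 = 53·28, so p = 53 is ramified.

ramified — (53) = 𝔭²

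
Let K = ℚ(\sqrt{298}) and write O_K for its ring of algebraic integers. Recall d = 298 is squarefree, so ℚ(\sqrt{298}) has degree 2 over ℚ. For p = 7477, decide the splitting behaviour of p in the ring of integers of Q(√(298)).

7477 splits in O_K

Since 298 ≢ 1 mod 4, the ring of integers is ℤ[√298] with discriminant 4·298 = 1192.
Since gcd(7477, 1192) = 1 the prime 7477 does not ramify.
Legendre symbol by Euler's criterion: (298/7477) ≡ 298^3738 ≡ 1 (mod 7477), i.e. (298/7477) = 1.
(298/7477) = 1, so 7477 splits.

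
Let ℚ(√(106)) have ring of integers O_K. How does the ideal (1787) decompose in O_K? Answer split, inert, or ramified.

inert

d = 106 ≡ 2 (mod 4), so O_K = ℤ[√106] and disc(K) = 4d = 424.
Since gcd(1787, 424) = 1 the prime 1787 does not ramify.
Legendre symbol by Euler's criterion: (106/1787) ≡ 106^893 ≡ 1786 (mod 1787), i.e. (106/1787) = -1.
(106/1787) = -1, so 1787 is inert.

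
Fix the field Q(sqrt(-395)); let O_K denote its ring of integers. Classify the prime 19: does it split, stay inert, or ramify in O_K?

-395 mod 4 = 1, hence disc K = -395 and O_K = ℤ[(1+√-395)/2].
Since gcd(19, -395) = 1 the prime 19 does not ramify.
Legendre symbol by Euler's criterion: (-395/19) ≡ (-395)^9 ≡ 1 (mod 19), i.e. (-395/19) = 1.
(-395/19) = 1, so 19 splits.

split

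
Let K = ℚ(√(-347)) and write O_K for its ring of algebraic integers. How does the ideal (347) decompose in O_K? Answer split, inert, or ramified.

ramified

d = -347 ≡ 1 (mod 4), so O_K = ℤ[(1+√-347)/2] and disc(K) = d = -347.
disc(K) = -347 = 347·(-1), so p = 347 is ramified.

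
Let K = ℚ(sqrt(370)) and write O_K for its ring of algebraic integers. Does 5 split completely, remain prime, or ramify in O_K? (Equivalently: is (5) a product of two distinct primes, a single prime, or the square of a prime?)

d = 370 ≡ 2 (mod 4), so O_K = ℤ[√370] and disc(K) = 4d = 1480.
5 divides disc(K) = 1480, so 5 ramifies.

p ramifies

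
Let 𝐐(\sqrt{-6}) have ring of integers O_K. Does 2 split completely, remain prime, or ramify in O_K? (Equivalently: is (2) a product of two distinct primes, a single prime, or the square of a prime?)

-6 mod 4 = 2, hence disc K = 4·(-6) = -24 and O_K = ℤ[√-6].
Ramification test: 2 | -24. The prime 2 ramifies in K.

ramifies in O_K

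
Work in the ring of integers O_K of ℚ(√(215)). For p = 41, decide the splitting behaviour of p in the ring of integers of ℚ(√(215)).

215 mod 4 = 3, hence disc K = 4·215 = 860 and O_K = ℤ[√215].
disc(K) = 860 is not divisible by 41; 41 is unramified.
Euler's criterion: 215^20 mod 41 = 1. Thus (215|41) = 1.
Legendre symbol 1 ⇒ 41 is split.

splits completely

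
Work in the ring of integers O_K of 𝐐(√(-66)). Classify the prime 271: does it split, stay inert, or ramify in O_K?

271 splits in O_K

-66 mod 4 = 2, hence disc K = 4·(-66) = -264 and O_K = ℤ[√-66].
Since gcd(271, -264) = 1 the prime 271 does not ramify.
(-66/271) = 205^135 mod 271 = 1, giving Legendre symbol 1.
(-66/271) = 1, so 271 splits.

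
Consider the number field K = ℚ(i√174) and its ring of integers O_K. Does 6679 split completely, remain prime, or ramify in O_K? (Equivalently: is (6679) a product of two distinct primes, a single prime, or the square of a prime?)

Since -174 ≢ 1 mod 4, the ring of integers is ℤ[√-174] with discriminant 4·(-174) = -696.
Since gcd(6679, -696) = 1 the prime 6679 does not ramify.
(-174/6679) = 6505^3339 mod 6679 = 1, giving Legendre symbol 1.
d is a quadratic residue mod p, hence 6679 splits in O_K.

split — (6679) = 𝔭₁𝔭₂ with 𝔭₁ ≠ 𝔭₂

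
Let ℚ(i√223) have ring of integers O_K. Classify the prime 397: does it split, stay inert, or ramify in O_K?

Since -223 ≡ 1 mod 4, the ring of integers is ℤ[(1+√-223)/2] with discriminant -223.
disc(K) = -223 is not divisible by 397; 397 is unramified.
Compute (-223/397) via Euler: 174^((397-1)/2) mod 397 = 396, so (-223/397) = -1.
Legendre symbol -1 ⇒ 397 is inert.

remains prime (inert)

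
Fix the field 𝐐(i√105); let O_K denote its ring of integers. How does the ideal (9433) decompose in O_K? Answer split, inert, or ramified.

-105 mod 4 = 3, hence disc K = 4·(-105) = -420 and O_K = ℤ[√-105].
9433 ∤ -420, so 9433 is unramified.
Legendre symbol by Euler's criterion: (-105/9433) ≡ (-105)^4716 ≡ 9432 (mod 9433), i.e. (-105/9433) = -1.
Legendre symbol -1 ⇒ 9433 is inert.

9433 remains inert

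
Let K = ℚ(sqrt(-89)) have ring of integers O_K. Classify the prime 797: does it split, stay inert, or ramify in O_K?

d = -89 ≡ 3 (mod 4), so O_K = ℤ[√-89] and disc(K) = 4d = -356.
disc(K) = -356 is not divisible by 797; 797 is unramified.
Euler's criterion: (-89)^398 mod 797 = 1. Thus (-89|797) = 1.
d is a quadratic residue mod p, hence 797 splits in O_K.

797 splits in O_K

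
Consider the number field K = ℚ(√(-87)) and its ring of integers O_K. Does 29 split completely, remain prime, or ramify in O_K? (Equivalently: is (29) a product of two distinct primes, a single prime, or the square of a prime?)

ramified

-87 mod 4 = 1, hence disc K = -87 and O_K = ℤ[(1+√-87)/2].
Ramification test: 29 | -87. The prime 29 ramifies in K.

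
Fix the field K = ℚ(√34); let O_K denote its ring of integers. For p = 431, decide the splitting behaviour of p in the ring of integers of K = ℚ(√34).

d = 34 ≡ 2 (mod 4), so O_K = ℤ[√34] and disc(K) = 4d = 136.
431 ∤ 136, so 431 is unramified.
(34/431) = 34^215 mod 431 = 430, giving Legendre symbol -1.
Legendre symbol -1 ⇒ 431 is inert.

inert — (431) stays prime in O_K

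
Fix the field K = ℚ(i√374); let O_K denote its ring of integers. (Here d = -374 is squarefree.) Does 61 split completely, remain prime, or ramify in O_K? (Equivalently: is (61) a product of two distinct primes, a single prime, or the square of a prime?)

d = -374 ≡ 2 (mod 4), so O_K = ℤ[√-374] and disc(K) = 4d = -1496.
disc(K) = -1496 is not divisible by 61; 61 is unramified.
Compute (-374/61) via Euler: 53^((61-1)/2) mod 61 = 60, so (-374/61) = -1.
(-374/61) = -1, so 61 is inert.

inert — (61) stays prime in O_K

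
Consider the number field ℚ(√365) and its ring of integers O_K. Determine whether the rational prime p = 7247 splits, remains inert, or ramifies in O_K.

d = 365 ≡ 1 (mod 4), so O_K = ℤ[(1+√365)/2] and disc(K) = d = 365.
disc(K) = 365 is not divisible by 7247; 7247 is unramified.
(365/7247) = 365^3623 mod 7247 = 1, giving Legendre symbol 1.
d is a quadratic residue mod p, hence 7247 splits in O_K.

split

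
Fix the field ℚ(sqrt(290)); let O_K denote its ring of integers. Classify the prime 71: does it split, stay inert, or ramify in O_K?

290 mod 4 = 2, hence disc K = 4·290 = 1160 and O_K = ℤ[√290].
disc(K) = 1160 is not divisible by 71; 71 is unramified.
Euler's criterion: 290^35 mod 71 = 1. Thus (290|71) = 1.
Legendre symbol 1 ⇒ 71 is split.

split — (71) = 𝔭₁𝔭₂ with 𝔭₁ ≠ 𝔭₂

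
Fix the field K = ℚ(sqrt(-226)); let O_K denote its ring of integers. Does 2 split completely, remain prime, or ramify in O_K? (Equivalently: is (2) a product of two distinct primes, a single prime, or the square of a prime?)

ramified — (2) = 𝔭²

Since -226 ≢ 1 mod 4, the ring of integers is ℤ[√-226] with discriminant 4·(-226) = -904.
disc(K) = -904 = 2·(-452), so p = 2 is ramified.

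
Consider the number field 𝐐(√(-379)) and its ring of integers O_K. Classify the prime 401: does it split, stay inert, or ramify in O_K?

-379 mod 4 = 1, hence disc K = -379 and O_K = ℤ[(1+√-379)/2].
Since gcd(401, -379) = 1 the prime 401 does not ramify.
(-379/401) = 22^200 mod 401 = 1, giving Legendre symbol 1.
(-379/401) = 1, so 401 splits.

split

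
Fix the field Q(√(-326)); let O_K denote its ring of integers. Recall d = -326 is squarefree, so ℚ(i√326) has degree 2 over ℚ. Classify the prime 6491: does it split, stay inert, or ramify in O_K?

Since -326 ≢ 1 mod 4, the ring of integers is ℤ[√-326] with discriminant 4·(-326) = -1304.
6491 ∤ -1304, so 6491 is unramified.
Euler's criterion: (-326)^3245 mod 6491 = 6490. Thus (-326|6491) = -1.
d is a non-residue mod p, hence 6491 remains inert in O_K.

inert — (6491) stays prime in O_K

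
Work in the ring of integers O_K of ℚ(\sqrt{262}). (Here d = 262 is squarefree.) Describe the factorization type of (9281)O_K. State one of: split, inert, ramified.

p is inert

d = 262 ≡ 2 (mod 4), so O_K = ℤ[√262] and disc(K) = 4d = 1048.
9281 ∤ 1048, so 9281 is unramified.
Euler's criterion: 262^4640 mod 9281 = 9280. Thus (262|9281) = -1.
Legendre symbol -1 ⇒ 9281 is inert.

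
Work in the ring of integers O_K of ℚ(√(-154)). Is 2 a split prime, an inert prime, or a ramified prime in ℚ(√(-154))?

d = -154 ≡ 2 (mod 4), so O_K = ℤ[√-154] and disc(K) = 4d = -616.
disc(K) = -616 = 2·(-308), so p = 2 is ramified.

ramified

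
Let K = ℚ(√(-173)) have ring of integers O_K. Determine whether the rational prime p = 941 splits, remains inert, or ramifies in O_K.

941 remains inert

d = -173 ≡ 3 (mod 4), so O_K = ℤ[√-173] and disc(K) = 4d = -692.
disc(K) = -692 is not divisible by 941; 941 is unramified.
Compute (-173/941) via Euler: 768^((941-1)/2) mod 941 = 940, so (-173/941) = -1.
(-173/941) = -1, so 941 is inert.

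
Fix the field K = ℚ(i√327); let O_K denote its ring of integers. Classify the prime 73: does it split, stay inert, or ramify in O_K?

Since -327 ≡ 1 mod 4, the ring of integers is ℤ[(1+√-327)/2] with discriminant -327.
Since gcd(73, -327) = 1 the prime 73 does not ramify.
Legendre symbol by Euler's criterion: (-327/73) ≡ (-327)^36 ≡ 1 (mod 73), i.e. (-327/73) = 1.
(-327/73) = 1, so 73 splits.

split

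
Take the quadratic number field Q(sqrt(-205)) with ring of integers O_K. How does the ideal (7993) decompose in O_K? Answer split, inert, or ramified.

p is inert

d = -205 ≡ 3 (mod 4), so O_K = ℤ[√-205] and disc(K) = 4d = -820.
disc(K) = -820 is not divisible by 7993; 7993 is unramified.
Legendre symbol by Euler's criterion: (-205/7993) ≡ (-205)^3996 ≡ 7992 (mod 7993), i.e. (-205/7993) = -1.
(-205/7993) = -1, so 7993 is inert.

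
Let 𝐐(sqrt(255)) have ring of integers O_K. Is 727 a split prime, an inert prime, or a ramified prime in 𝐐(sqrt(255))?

727 splits in O_K

d = 255 ≡ 3 (mod 4), so O_K = ℤ[√255] and disc(K) = 4d = 1020.
disc(K) = 1020 is not divisible by 727; 727 is unramified.
(255/727) = 255^363 mod 727 = 1, giving Legendre symbol 1.
d is a quadratic residue mod p, hence 727 splits in O_K.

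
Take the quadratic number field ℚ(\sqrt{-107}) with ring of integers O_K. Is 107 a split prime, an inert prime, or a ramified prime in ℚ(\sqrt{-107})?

p ramifies

d = -107 ≡ 1 (mod 4), so O_K = ℤ[(1+√-107)/2] and disc(K) = d = -107.
disc(K) = -107 = 107·(-1), so p = 107 is ramified.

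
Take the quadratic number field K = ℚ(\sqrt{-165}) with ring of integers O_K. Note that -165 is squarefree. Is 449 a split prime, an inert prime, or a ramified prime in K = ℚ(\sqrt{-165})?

d = -165 ≡ 3 (mod 4), so O_K = ℤ[√-165] and disc(K) = 4d = -660.
Since gcd(449, -660) = 1 the prime 449 does not ramify.
Euler's criterion: (-165)^224 mod 449 = 448. Thus (-165|449) = -1.
d is a non-residue mod p, hence 449 remains inert in O_K.

p is inert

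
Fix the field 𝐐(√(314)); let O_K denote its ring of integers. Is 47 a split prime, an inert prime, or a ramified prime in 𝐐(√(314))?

split — (47) = 𝔭₁𝔭₂ with 𝔭₁ ≠ 𝔭₂

Since 314 ≢ 1 mod 4, the ring of integers is ℤ[√314] with discriminant 4·314 = 1256.
47 ∤ 1256, so 47 is unramified.
(314/47) = 32^23 mod 47 = 1, giving Legendre symbol 1.
d is a quadratic residue mod p, hence 47 splits in O_K.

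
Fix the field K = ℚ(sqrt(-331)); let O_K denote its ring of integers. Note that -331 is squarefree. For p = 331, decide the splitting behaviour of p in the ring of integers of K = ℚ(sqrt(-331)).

-331 mod 4 = 1, hence disc K = -331 and O_K = ℤ[(1+√-331)/2].
Ramification test: 331 | -331. The prime 331 ramifies in K.

ramified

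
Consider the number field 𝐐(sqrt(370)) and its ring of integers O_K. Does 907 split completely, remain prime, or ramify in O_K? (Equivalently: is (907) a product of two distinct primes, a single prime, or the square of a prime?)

370 mod 4 = 2, hence disc K = 4·370 = 1480 and O_K = ℤ[√370].
Since gcd(907, 1480) = 1 the prime 907 does not ramify.
Euler's criterion: 370^453 mod 907 = 906. Thus (370|907) = -1.
(370/907) = -1, so 907 is inert.

inert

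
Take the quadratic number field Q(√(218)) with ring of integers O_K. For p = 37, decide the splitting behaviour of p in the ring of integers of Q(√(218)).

p splits

d = 218 ≡ 2 (mod 4), so O_K = ℤ[√218] and disc(K) = 4d = 872.
Since gcd(37, 872) = 1 the prime 37 does not ramify.
Compute (218/37) via Euler: 33^((37-1)/2) mod 37 = 1, so (218/37) = 1.
d is a quadratic residue mod p, hence 37 splits in O_K.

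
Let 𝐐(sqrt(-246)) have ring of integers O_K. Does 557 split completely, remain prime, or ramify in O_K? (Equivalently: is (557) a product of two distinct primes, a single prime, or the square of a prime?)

-246 mod 4 = 2, hence disc K = 4·(-246) = -984 and O_K = ℤ[√-246].
Since gcd(557, -984) = 1 the prime 557 does not ramify.
Compute (-246/557) via Euler: 311^((557-1)/2) mod 557 = 556, so (-246/557) = -1.
d is a non-residue mod p, hence 557 remains inert in O_K.

557 remains inert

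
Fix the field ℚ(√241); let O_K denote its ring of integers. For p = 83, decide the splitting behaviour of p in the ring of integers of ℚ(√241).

Since 241 ≡ 1 mod 4, the ring of integers is ℤ[(1+√241)/2] with discriminant 241.
disc(K) = 241 is not divisible by 83; 83 is unramified.
Legendre symbol by Euler's criterion: (241/83) ≡ 241^41 ≡ 1 (mod 83), i.e. (241/83) = 1.
(241/83) = 1, so 83 splits.

split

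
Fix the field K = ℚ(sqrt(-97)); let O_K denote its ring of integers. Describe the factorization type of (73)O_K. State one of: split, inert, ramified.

-97 mod 4 = 3, hence disc K = 4·(-97) = -388 and O_K = ℤ[√-97].
73 ∤ -388, so 73 is unramified.
Euler's criterion: (-97)^36 mod 73 = 1. Thus (-97|73) = 1.
d is a quadratic residue mod p, hence 73 splits in O_K.

p splits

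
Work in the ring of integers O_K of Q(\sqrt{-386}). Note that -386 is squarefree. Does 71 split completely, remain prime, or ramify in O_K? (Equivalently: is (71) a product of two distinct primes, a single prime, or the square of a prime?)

splits completely

-386 mod 4 = 2, hence disc K = 4·(-386) = -1544 and O_K = ℤ[√-386].
Since gcd(71, -1544) = 1 the prime 71 does not ramify.
Legendre symbol by Euler's criterion: (-386/71) ≡ (-386)^35 ≡ 1 (mod 71), i.e. (-386/71) = 1.
d is a quadratic residue mod p, hence 71 splits in O_K.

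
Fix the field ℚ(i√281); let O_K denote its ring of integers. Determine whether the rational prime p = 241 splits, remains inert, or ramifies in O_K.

-281 mod 4 = 3, hence disc K = 4·(-281) = -1124 and O_K = ℤ[√-281].
241 ∤ -1124, so 241 is unramified.
Euler's criterion: (-281)^120 mod 241 = 1. Thus (-281|241) = 1.
d is a quadratic residue mod p, hence 241 splits in O_K.

241 splits in O_K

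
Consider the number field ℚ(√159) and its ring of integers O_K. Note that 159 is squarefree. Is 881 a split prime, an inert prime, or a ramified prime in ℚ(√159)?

881 splits in O_K

159 mod 4 = 3, hence disc K = 4·159 = 636 and O_K = ℤ[√159].
Since gcd(881, 636) = 1 the prime 881 does not ramify.
(159/881) = 159^440 mod 881 = 1, giving Legendre symbol 1.
d is a quadratic residue mod p, hence 881 splits in O_K.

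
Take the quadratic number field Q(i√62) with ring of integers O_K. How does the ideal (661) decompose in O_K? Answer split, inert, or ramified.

p is inert

Since -62 ≢ 1 mod 4, the ring of integers is ℤ[√-62] with discriminant 4·(-62) = -248.
661 ∤ -248, so 661 is unramified.
Legendre symbol by Euler's criterion: (-62/661) ≡ (-62)^330 ≡ 660 (mod 661), i.e. (-62/661) = -1.
Legendre symbol -1 ⇒ 661 is inert.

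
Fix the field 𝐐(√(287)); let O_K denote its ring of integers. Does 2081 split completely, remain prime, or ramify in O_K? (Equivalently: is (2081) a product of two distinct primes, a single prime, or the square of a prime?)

Since 287 ≢ 1 mod 4, the ring of integers is ℤ[√287] with discriminant 4·287 = 1148.
Since gcd(2081, 1148) = 1 the prime 2081 does not ramify.
(287/2081) = 287^1040 mod 2081 = 1, giving Legendre symbol 1.
Legendre symbol 1 ⇒ 2081 is split.

splits completely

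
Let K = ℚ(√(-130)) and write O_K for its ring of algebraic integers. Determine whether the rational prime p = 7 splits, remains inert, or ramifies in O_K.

Since -130 ≢ 1 mod 4, the ring of integers is ℤ[√-130] with discriminant 4·(-130) = -520.
Since gcd(7, -520) = 1 the prime 7 does not ramify.
Euler's criterion: (-130)^3 mod 7 = 6. Thus (-130|7) = -1.
d is a non-residue mod p, hence 7 remains inert in O_K.

inert — (7) stays prime in O_K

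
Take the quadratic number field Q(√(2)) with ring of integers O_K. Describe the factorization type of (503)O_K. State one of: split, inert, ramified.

split — (503) = 𝔭₁𝔭₂ with 𝔭₁ ≠ 𝔭₂

2 mod 4 = 2, hence disc K = 4·2 = 8 and O_K = ℤ[√2].
503 ∤ 8, so 503 is unramified.
Euler's criterion: 2^251 mod 503 = 1. Thus (2|503) = 1.
d is a quadratic residue mod p, hence 503 splits in O_K.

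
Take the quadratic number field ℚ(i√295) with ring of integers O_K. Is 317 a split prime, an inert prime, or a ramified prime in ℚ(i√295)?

317 remains inert

Since -295 ≡ 1 mod 4, the ring of integers is ℤ[(1+√-295)/2] with discriminant -295.
317 ∤ -295, so 317 is unramified.
Legendre symbol by Euler's criterion: (-295/317) ≡ (-295)^158 ≡ 316 (mod 317), i.e. (-295/317) = -1.
(-295/317) = -1, so 317 is inert.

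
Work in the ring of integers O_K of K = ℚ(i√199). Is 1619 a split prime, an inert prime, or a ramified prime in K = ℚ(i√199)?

inert

-199 mod 4 = 1, hence disc K = -199 and O_K = ℤ[(1+√-199)/2].
1619 ∤ -199, so 1619 is unramified.
Euler's criterion: (-199)^809 mod 1619 = 1618. Thus (-199|1619) = -1.
(-199/1619) = -1, so 1619 is inert.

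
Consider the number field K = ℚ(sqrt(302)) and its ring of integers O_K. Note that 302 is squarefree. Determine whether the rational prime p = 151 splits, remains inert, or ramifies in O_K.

151 is ramified

d = 302 ≡ 2 (mod 4), so O_K = ℤ[√302] and disc(K) = 4d = 1208.
151 divides disc(K) = 1208, so 151 ramifies.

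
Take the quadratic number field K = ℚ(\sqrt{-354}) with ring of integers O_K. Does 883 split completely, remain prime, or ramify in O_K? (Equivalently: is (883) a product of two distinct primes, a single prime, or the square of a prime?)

split

d = -354 ≡ 2 (mod 4), so O_K = ℤ[√-354] and disc(K) = 4d = -1416.
disc(K) = -1416 is not divisible by 883; 883 is unramified.
(-354/883) = 529^441 mod 883 = 1, giving Legendre symbol 1.
Legendre symbol 1 ⇒ 883 is split.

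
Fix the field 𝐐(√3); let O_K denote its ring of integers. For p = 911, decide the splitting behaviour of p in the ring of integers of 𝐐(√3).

3 mod 4 = 3, hence disc K = 4·3 = 12 and O_K = ℤ[√3].
disc(K) = 12 is not divisible by 911; 911 is unramified.
Euler's criterion: 3^455 mod 911 = 1. Thus (3|911) = 1.
Legendre symbol 1 ⇒ 911 is split.

911 splits in O_K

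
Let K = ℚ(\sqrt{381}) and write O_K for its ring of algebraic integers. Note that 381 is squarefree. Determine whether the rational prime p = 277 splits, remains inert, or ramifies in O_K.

inert — (277) stays prime in O_K

Since 381 ≡ 1 mod 4, the ring of integers is ℤ[(1+√381)/2] with discriminant 381.
Since gcd(277, 381) = 1 the prime 277 does not ramify.
Compute (381/277) via Euler: 104^((277-1)/2) mod 277 = 276, so (381/277) = -1.
d is a non-residue mod p, hence 277 remains inert in O_K.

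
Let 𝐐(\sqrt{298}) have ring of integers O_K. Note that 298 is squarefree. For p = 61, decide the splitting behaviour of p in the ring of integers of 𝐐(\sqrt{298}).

d = 298 ≡ 2 (mod 4), so O_K = ℤ[√298] and disc(K) = 4d = 1192.
Since gcd(61, 1192) = 1 the prime 61 does not ramify.
Legendre symbol by Euler's criterion: (298/61) ≡ 298^30 ≡ 60 (mod 61), i.e. (298/61) = -1.
(298/61) = -1, so 61 is inert.

inert — (61) stays prime in O_K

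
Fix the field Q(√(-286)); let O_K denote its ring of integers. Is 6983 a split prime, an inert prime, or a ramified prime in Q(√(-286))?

-286 mod 4 = 2, hence disc K = 4·(-286) = -1144 and O_K = ℤ[√-286].
6983 ∤ -1144, so 6983 is unramified.
Compute (-286/6983) via Euler: 6697^((6983-1)/2) mod 6983 = 6982, so (-286/6983) = -1.
Legendre symbol -1 ⇒ 6983 is inert.

remains prime (inert)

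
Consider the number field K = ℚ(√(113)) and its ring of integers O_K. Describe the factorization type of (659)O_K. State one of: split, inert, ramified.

659 remains inert

113 mod 4 = 1, hence disc K = 113 and O_K = ℤ[(1+√113)/2].
Since gcd(659, 113) = 1 the prime 659 does not ramify.
Compute (113/659) via Euler: 113^((659-1)/2) mod 659 = 658, so (113/659) = -1.
d is a non-residue mod p, hence 659 remains inert in O_K.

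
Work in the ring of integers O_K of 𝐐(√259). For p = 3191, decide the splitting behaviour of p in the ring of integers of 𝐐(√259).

d = 259 ≡ 3 (mod 4), so O_K = ℤ[√259] and disc(K) = 4d = 1036.
Since gcd(3191, 1036) = 1 the prime 3191 does not ramify.
Euler's criterion: 259^1595 mod 3191 = 1. Thus (259|3191) = 1.
d is a quadratic residue mod p, hence 3191 splits in O_K.

splits completely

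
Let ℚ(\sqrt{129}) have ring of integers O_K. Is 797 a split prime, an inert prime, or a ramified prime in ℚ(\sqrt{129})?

Since 129 ≡ 1 mod 4, the ring of integers is ℤ[(1+√129)/2] with discriminant 129.
Since gcd(797, 129) = 1 the prime 797 does not ramify.
(129/797) = 129^398 mod 797 = 796, giving Legendre symbol -1.
d is a non-residue mod p, hence 797 remains inert in O_K.

p is inert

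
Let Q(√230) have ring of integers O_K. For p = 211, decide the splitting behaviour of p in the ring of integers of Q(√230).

p splits

d = 230 ≡ 2 (mod 4), so O_K = ℤ[√230] and disc(K) = 4d = 920.
Since gcd(211, 920) = 1 the prime 211 does not ramify.
(230/211) = 19^105 mod 211 = 1, giving Legendre symbol 1.
(230/211) = 1, so 211 splits.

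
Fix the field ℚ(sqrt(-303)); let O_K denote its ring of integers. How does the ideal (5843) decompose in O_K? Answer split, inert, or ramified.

-303 mod 4 = 1, hence disc K = -303 and O_K = ℤ[(1+√-303)/2].
Since gcd(5843, -303) = 1 the prime 5843 does not ramify.
(-303/5843) = 5540^2921 mod 5843 = 1, giving Legendre symbol 1.
(-303/5843) = 1, so 5843 splits.

split — (5843) = 𝔭₁𝔭₂ with 𝔭₁ ≠ 𝔭₂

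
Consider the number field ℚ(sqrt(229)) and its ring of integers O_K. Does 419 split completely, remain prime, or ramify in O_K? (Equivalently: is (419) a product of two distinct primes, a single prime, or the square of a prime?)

inert — (419) stays prime in O_K

229 mod 4 = 1, hence disc K = 229 and O_K = ℤ[(1+√229)/2].
disc(K) = 229 is not divisible by 419; 419 is unramified.
Legendre symbol by Euler's criterion: (229/419) ≡ 229^209 ≡ 418 (mod 419), i.e. (229/419) = -1.
d is a non-residue mod p, hence 419 remains inert in O_K.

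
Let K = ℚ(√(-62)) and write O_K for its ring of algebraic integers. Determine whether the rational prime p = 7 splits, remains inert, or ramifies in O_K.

Since -62 ≢ 1 mod 4, the ring of integers is ℤ[√-62] with discriminant 4·(-62) = -248.
disc(K) = -248 is not divisible by 7; 7 is unramified.
Euler's criterion: (-62)^3 mod 7 = 1. Thus (-62|7) = 1.
Legendre symbol 1 ⇒ 7 is split.

split — (7) = 𝔭₁𝔭₂ with 𝔭₁ ≠ 𝔭₂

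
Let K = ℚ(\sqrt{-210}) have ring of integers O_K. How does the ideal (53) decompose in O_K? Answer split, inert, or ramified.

Since -210 ≢ 1 mod 4, the ring of integers is ℤ[√-210] with discriminant 4·(-210) = -840.
53 ∤ -840, so 53 is unramified.
Compute (-210/53) via Euler: 2^((53-1)/2) mod 53 = 52, so (-210/53) = -1.
Legendre symbol -1 ⇒ 53 is inert.

remains prime (inert)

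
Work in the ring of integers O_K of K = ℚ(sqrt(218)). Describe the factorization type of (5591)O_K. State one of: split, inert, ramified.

d = 218 ≡ 2 (mod 4), so O_K = ℤ[√218] and disc(K) = 4d = 872.
disc(K) = 872 is not divisible by 5591; 5591 is unramified.
Euler's criterion: 218^2795 mod 5591 = 5590. Thus (218|5591) = -1.
(218/5591) = -1, so 5591 is inert.

5591 remains inert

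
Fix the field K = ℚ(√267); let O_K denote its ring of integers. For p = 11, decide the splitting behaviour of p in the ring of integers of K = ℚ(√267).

d = 267 ≡ 3 (mod 4), so O_K = ℤ[√267] and disc(K) = 4d = 1068.
11 ∤ 1068, so 11 is unramified.
Euler's criterion: 267^5 mod 11 = 1. Thus (267|11) = 1.
(267/11) = 1, so 11 splits.

11 splits in O_K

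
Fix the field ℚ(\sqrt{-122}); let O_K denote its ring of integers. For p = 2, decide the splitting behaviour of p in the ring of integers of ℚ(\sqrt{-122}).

ramifies in O_K

Since -122 ≢ 1 mod 4, the ring of integers is ℤ[√-122] with discriminant 4·(-122) = -488.
2 divides disc(K) = -488, so 2 ramifies.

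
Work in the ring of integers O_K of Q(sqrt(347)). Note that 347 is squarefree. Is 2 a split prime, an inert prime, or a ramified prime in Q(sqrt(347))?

ramified — (2) = 𝔭²

d = 347 ≡ 3 (mod 4), so O_K = ℤ[√347] and disc(K) = 4d = 1388.
2 divides disc(K) = 1388, so 2 ramifies.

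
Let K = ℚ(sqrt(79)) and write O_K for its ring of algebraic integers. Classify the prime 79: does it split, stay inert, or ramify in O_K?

79 mod 4 = 3, hence disc K = 4·79 = 316 and O_K = ℤ[√79].
79 divides disc(K) = 316, so 79 ramifies.

ramified — (79) = 𝔭²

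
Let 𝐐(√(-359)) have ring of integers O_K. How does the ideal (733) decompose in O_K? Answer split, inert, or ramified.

split — (733) = 𝔭₁𝔭₂ with 𝔭₁ ≠ 𝔭₂

-359 mod 4 = 1, hence disc K = -359 and O_K = ℤ[(1+√-359)/2].
733 ∤ -359, so 733 is unramified.
Euler's criterion: (-359)^366 mod 733 = 1. Thus (-359|733) = 1.
Legendre symbol 1 ⇒ 733 is split.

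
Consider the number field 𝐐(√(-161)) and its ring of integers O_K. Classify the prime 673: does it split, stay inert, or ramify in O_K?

673 splits in O_K

d = -161 ≡ 3 (mod 4), so O_K = ℤ[√-161] and disc(K) = 4d = -644.
673 ∤ -644, so 673 is unramified.
Legendre symbol by Euler's criterion: (-161/673) ≡ (-161)^336 ≡ 1 (mod 673), i.e. (-161/673) = 1.
(-161/673) = 1, so 673 splits.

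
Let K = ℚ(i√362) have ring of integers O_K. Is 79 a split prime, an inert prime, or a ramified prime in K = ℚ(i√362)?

-362 mod 4 = 2, hence disc K = 4·(-362) = -1448 and O_K = ℤ[√-362].
disc(K) = -1448 is not divisible by 79; 79 is unramified.
Legendre symbol by Euler's criterion: (-362/79) ≡ (-362)^39 ≡ 78 (mod 79), i.e. (-362/79) = -1.
Legendre symbol -1 ⇒ 79 is inert.

79 remains inert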